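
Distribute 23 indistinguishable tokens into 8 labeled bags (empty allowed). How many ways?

Stars and bars: C(n+k-1, k-1) = C(30,7).

Final answer: C(30,7) = 2035800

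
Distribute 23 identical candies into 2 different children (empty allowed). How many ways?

Stars and bars: C(n+k-1, k-1) = C(24,1).

Final answer: C(24,1) = 24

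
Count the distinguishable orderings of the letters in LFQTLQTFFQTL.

Letters (F:3, L:3, Q:3, T:3). Total letters: 12.
Permutations = 12!/(3! x 3! x 3! x 3!).

Final answer: 369600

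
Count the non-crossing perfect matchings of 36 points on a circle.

This is a standard Catalan-number count: the answer is C_n. Here n = 36/2 = 18.
Using C_0 = 1 and C_(k+1) = C_k x 2(2k+1)/(k+2), build up term by term: C_1=1, C_2=2, C_3=5, C_4=14, C_5=42, C_6=132, C_7=429, C_8=1430, C_9=4862, C_10=16796, C_11=58786, C_12=208012, C_13=742900, C_14=2674440, C_15=9694845, C_16=35357670, C_17=129644790, C_18=477638700.

Final answer: C_{18} = 477638700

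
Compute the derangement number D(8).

Derangements satisfy D(n) = (n-1)(D(n-1) + D(n-2)), starting from D(0)=1, D(1)=0.
D(2) = 1 x (0 + 1) = 1
D(3) = 2 x (1 + 0) = 2
D(4) = 3 x (2 + 1) = 9
D(5) = 4 x (9 + 2) = 44
D(6) = 5 x (44 + 9) = 265
D(7) = 6 x (265 + 44) = 1854
D(8) = 7 x (D(7) + D(6)) = 7 x (1854 + 265)

Final answer: D(8) = 14833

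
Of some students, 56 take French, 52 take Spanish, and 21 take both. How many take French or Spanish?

|A union B| = |A| + |B| - |A intersect B| = 56 + 52 - 21.

Final answer: 87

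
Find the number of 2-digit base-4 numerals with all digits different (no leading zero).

The leading digit has 3 choices (anything but zero); the next has 3 (anything but the first), then 2, and so on, one fewer each time.
Total: 3 x 3.

Final answer: 9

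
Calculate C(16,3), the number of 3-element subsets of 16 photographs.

C(16,3) = 16!/(3! x (16-3)!).

Final answer: C(16,3) = 560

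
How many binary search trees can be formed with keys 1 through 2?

This is a standard Catalan-number count: the answer is C_n. Here n = 2.
C_n = C(2n,n) - C(2n,n+1), so C_{2} = C(4,2) - C(4,3) = 6 - 4.

Final answer: C_{2} = 2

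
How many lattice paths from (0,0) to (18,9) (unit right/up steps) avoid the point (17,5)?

Total paths to (18,9): C(27,9) = 4686825.
Paths through (17,5): C(22,5) x C(5,4) = 131670.
Avoiding (17,5): 4686825 - 131670.

Final answer: 4555155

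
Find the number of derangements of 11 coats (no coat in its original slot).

D(n) = (n-1)(D(n-1) + D(n-2)), D(0)=1, D(1)=0.
D(2) = 1 x (0 + 1) = 1
D(3) = 2 x (1 + 0) = 2
D(4) = 3 x (2 + 1) = 9
D(5) = 4 x (9 + 2) = 44
D(6) = 5 x (44 + 9) = 265
D(7) = 6 x (265 + 44) = 1854
D(8) = 7 x (1854 + 265) = 14833
D(9) = 8 x (14833 + 1854) = 133496
D(10) = 9 x (133496 + 14833) = 1334961
D(11) = 10 x (D(10) + D(9)) = 10 x (1334961 + 133496)

Final answer: D(11) = 14684570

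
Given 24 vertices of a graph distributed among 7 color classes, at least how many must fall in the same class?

By pigeonhole with 24 objects and 7 categories: ceiling(24/7).

Final answer: 4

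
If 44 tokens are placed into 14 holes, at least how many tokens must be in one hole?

By the pigeonhole principle: ceiling(44/14).

Final answer: 4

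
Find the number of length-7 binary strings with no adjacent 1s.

A valid string ends in 0 (append to any length-(n-1) valid string) or in 01 (append to any length-(n-2) valid string), so a(n) = a(n-1) + a(n-2) with a(1)=2, a(2)=3.
Iterating the recurrence: a(1)=2, a(2)=3, a(3)=5, a(4)=8, a(5)=13, a(6)=21, a(7)=34.

Final answer: 34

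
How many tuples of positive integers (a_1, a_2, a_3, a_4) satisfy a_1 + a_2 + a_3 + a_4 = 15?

Substitute a'_i = a_i - 1 (so a'_i >= 0). Then sum a'_i = 15 - 4 = 11.
Stars and bars: C(11+4-1, 4-1) = C(14,3).

Final answer: C(14,3) = 364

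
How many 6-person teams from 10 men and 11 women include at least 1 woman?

Sum over valid woman counts:
C(11,1)C(10,5) = 2772
C(11,2)C(10,4) = 11550
C(11,3)C(10,3) = 19800
C(11,4)C(10,2) = 14850
C(11,5)C(10,1) = 4620
C(11,6)C(10,0) = 462
Total: 2772 + 11550 + 19800 + 14850 + 4620 + 462.

Final answer: 54054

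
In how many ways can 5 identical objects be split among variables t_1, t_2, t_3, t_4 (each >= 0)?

Stars and bars with 5 stars and 3 bars:
C(5+4-1, 4-1) = C(8,3).

Final answer: C(8,3) = 56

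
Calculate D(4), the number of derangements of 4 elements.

Derangements satisfy D(n) = (n-1)(D(n-1) + D(n-2)), starting from D(0)=1, D(1)=0.
Building up: D(2)=1, D(3)=2.
D(4) = 3 x (D(3) + D(2)) = 3 x (2 + 1).

Final answer: D(4) = 9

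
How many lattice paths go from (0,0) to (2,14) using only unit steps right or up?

Each path has 2 right steps and 14 up steps in some order (16 steps total).
Choose which 14 of the 16 steps are up: C(16,14).

Final answer: C(16,14) = 120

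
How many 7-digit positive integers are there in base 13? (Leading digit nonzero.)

These are the integers in [13^6, 13^7), so the count is 13^7 - 13^6 = 12 x 13^6.

Final answer: 57921708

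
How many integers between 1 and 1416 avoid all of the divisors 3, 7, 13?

|div by 3|=472, |div by 7|=202, |div by 13|=108.
|div by 3&7|=67, |div by 3&13|=36, |div by 7&13|=15, |div by all|=5.
By inclusion-exclusion, divisible by at least one: 472+202+108-67-36-15+5 = 669.
Not divisible by any: 1416 - 669.

Final answer: 747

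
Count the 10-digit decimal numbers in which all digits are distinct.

First digit: 9 (not 0). Second: 9 (not first). Third: 8, etc.
Total: 9 x 9 x 8 x 7 x 6 x 5 x 4 x 3 x 2 x 1.

Final answer: 3265920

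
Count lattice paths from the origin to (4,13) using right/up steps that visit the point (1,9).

Paths (0,0)->(1,9): C(10,9) = 10.
Paths (1,9)->(4,13): C(7,4) = 35.
By multiplication principle: 10 x 35.

Final answer: 350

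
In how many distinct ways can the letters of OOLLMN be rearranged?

Letters (L:2, M:1, N:1, O:2). Total letters: 6.
Permutations = 6!/(2! x 2!).

Final answer: 180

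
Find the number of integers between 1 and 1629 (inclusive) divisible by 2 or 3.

Multiples of 2: 814. Multiples of 3: 543. Of both (lcm=6): 271.
By inclusion-exclusion: 814 + 543 - 271.

Final answer: 1086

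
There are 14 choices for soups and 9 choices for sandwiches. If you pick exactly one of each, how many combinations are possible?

By the multiplication principle: 14 x 9.

Final answer: 126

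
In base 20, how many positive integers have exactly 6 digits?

In base 20, the leading digit has 19 choices (1..19); each of the remaining 5 digits has 20 choices.
Total: 19 x 20^5.

Final answer: 60800000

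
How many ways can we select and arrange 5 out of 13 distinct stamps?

P(13,5) = 13!/(13-5)! = 13!/8!.

Final answer: P(13,5) = 154440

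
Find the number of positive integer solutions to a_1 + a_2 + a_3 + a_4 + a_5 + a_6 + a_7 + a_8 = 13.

Substitute a'_i = a_i - 1 (so a'_i >= 0). Then sum a'_i = 13 - 8 = 5.
Stars and bars: C(5+8-1, 8-1) = C(12,7).

Final answer: C(12,7) = 792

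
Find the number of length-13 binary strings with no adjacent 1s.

A valid string ends in 0 (append to any length-(n-1) valid string) or in 01 (append to any length-(n-2) valid string), so a(n) = a(n-1) + a(n-2) with a(1)=2, a(2)=3.
Computing successive values: a(1)=2, a(2)=3, a(3)=5, a(4)=8, a(5)=13, a(6)=21, a(7)=34, a(8)=55, a(9)=89, a(10)=144, a(11)=233, a(12)=377, a(13)=610.

Final answer: 610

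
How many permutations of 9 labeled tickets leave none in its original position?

D(n) = (n-1)(D(n-1) + D(n-2)), D(0)=1, D(1)=0.
D(2) = 1 x (0 + 1) = 1
D(3) = 2 x (1 + 0) = 2
D(4) = 3 x (2 + 1) = 9
D(5) = 4 x (9 + 2) = 44
D(6) = 5 x (44 + 9) = 265
D(7) = 6 x (265 + 44) = 1854
D(8) = 7 x (1854 + 265) = 14833
D(9) = 8 x (D(8) + D(7)) = 8 x (14833 + 1854)

Final answer: D(9) = 133496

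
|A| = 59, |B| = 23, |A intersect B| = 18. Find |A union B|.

|A union B| = |A| + |B| - |A intersect B| = 59 + 23 - 18.

Final answer: 64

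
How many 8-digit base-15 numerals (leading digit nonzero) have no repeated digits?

First digit: 14 (nonzero). Second: 14 (not first). Third: 13, etc.
Total: 14 x 14 x 13 x 12 x 11 x 10 x 9 x 8.

Final answer: 242161920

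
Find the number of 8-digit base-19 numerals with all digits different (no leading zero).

The leading digit has 18 choices (anything but zero); the next has 18 (anything but the first), then 17, and so on, one fewer each time.
Total: 18 x 18 x 17 x 16 x 15 x 14 x 13 x 12.

Final answer: 2887073280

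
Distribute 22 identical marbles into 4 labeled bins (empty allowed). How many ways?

Stars and bars: C(n+k-1, k-1) = C(25,3).

Final answer: C(25,3) = 2300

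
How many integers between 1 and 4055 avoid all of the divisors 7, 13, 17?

|div by 7|=579, |div by 13|=311, |div by 17|=238.
|div by 7&13|=44, |div by 7&17|=34, |div by 13&17|=18, |div by all|=2.
By inclusion-exclusion, divisible by at least one: 579+311+238-44-34-18+2 = 1034.
Not divisible by any: 4055 - 1034.

Final answer: 3021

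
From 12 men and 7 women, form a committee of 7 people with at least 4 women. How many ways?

Sum over valid woman counts:
C(7,4)C(12,3) = 7700
C(7,5)C(12,2) = 1386
C(7,6)C(12,1) = 84
C(7,7)C(12,0) = 1
Total: 7700 + 1386 + 84 + 1.

Final answer: 9171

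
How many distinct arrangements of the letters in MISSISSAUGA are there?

Letters (A:2, G:1, I:2, M:1, S:4, U:1). Total letters: 11.
Permutations = 11!/(4! x 2! x 2!).

Final answer: 415800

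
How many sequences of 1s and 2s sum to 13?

Condition on the final move: it is a 1-step (f(n-1) ways to get there) or a 2-step (f(n-2) ways), so f(n) = f(n-1) + f(n-2), with f(1)=1, f(2)=2.
Iterating the recurrence: f(1)=1, f(2)=2, f(3)=3, f(4)=5, f(5)=8, f(6)=13, f(7)=21, f(8)=34, f(9)=55, f(10)=89, f(11)=144, f(12)=233, f(13)=377.

Final answer: 377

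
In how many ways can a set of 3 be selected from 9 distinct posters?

C(9,3) = 9!/(3! x 6!).

Final answer: \binom{9}{3} = 84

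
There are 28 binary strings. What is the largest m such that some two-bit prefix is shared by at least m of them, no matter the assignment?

There are 4 possible values for two-bit prefix. With 28 binary strings and 4 categories, by pigeonhole: ceiling(28/4).

Final answer: 7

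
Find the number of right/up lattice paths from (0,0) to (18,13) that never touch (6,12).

Total paths to (18,13): C(31,13) = 206253075.
Paths through (6,12): C(18,12) x C(13,1) = 241332.
Avoiding (6,12): 206253075 - 241332.

Final answer: 206011743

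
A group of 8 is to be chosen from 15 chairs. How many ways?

C(15,8) = 15!/(8! x (15-8)!).

Final answer: C(15,8) = 6435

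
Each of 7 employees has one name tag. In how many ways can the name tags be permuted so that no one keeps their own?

Derangements satisfy D(n) = (n-1)(D(n-1) + D(n-2)), starting from D(0)=1, D(1)=0.
D(2) = 1 x (0 + 1) = 1
D(3) = 2 x (1 + 0) = 2
D(4) = 3 x (2 + 1) = 9
D(5) = 4 x (9 + 2) = 44
D(6) = 5 x (44 + 9) = 265
D(7) = 6 x (D(6) + D(5)) = 6 x (265 + 44)

Final answer: D(7) = 1854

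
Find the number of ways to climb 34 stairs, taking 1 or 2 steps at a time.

Condition on the final move: it is a 1-step (f(n-1) ways to get there) or a 2-step (f(n-2) ways), so f(n) = f(n-1) + f(n-2), with f(1)=1, f(2)=2.
Building up term by term: f(1)=1, f(2)=2, f(3)=3, f(4)=5, f(5)=8, f(6)=13, f(7)=21, f(8)=34, f(9)=55, f(10)=89, f(11)=144, f(12)=233, f(13)=377, f(14)=610, f(15)=987, f(16)=1597, f(17)=2584, f(18)=4181, f(19)=6765, f(20)=10946, f(21)=17711, f(22)=28657, f(23)=46368, f(24)=75025, f(25)=121393, f(26)=196418, f(27)=317811, f(28)=514229, f(29)=832040, f(30)=1346269, f(31)=2178309, f(32)=3524578, f(33)=5702887, f(34)=9227465.

Final answer: 9227465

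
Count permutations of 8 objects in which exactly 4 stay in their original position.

Choose which 4 elements are fixed: C(8,4) = 70.
Derange the remaining 4 using D(j) = (j-1)(D(j-1) + D(j-2)), D(0)=1, D(1)=0: D(2)=1, D(3)=2, D(4)=9.
Total: 70 x 9.

Final answer: C(8,4) D(4) = 630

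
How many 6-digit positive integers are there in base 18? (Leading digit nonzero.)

Leading digit: 17 options (nonzero). Other 5 digit(s): 18 options each.
Total: 17 x 18^5.

Final answer: 32122656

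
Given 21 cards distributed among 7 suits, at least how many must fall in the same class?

By pigeonhole with 21 objects and 7 categories: ceiling(21/7).

Final answer: 3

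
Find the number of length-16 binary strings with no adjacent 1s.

A valid string ends in 0 (append to any length-(n-1) valid string) or in 01 (append to any length-(n-2) valid string), so a(n) = a(n-1) + a(n-2) with a(1)=2, a(2)=3.
Building up term by term: a(1)=2, a(2)=3, a(3)=5, a(4)=8, a(5)=13, a(6)=21, a(7)=34, a(8)=55, a(9)=89, a(10)=144, a(11)=233, a(12)=377, a(13)=610, a(14)=987, a(15)=1597, a(16)=2584.

Final answer: 2584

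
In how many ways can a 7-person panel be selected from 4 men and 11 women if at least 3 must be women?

Sum over valid woman counts:
C(11,3)C(4,4) = 165
C(11,4)C(4,3) = 1320
C(11,5)C(4,2) = 2772
C(11,6)C(4,1) = 1848
C(11,7)C(4,0) = 330
Total: 165 + 1320 + 2772 + 1848 + 330.

Final answer: 6435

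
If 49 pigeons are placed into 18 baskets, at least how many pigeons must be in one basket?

By the pigeonhole principle: ceiling(49/18).

Final answer: 3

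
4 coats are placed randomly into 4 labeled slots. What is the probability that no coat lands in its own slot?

Derangements satisfy D(n) = (n-1)(D(n-1) + D(n-2)), starting from D(0)=1, D(1)=0.
Building up: D(2)=1, D(3)=2, D(4)=9.
Total arrangements: 4! = 24.
Probability = D(4)/4! = 3/8.

Final answer: D(4)/4! = 9/24 = 0.375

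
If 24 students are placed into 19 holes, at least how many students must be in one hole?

By the pigeonhole principle: ceiling(24/19).

Final answer: 2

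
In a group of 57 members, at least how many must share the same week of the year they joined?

There are 52 possible values for week of the year they joined. With 57 members and 52 categories, by pigeonhole: ceiling(57/52).

Final answer: 2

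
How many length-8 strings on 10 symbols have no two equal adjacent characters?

Let g(n) count such strings. g(1) = 10, and each valid string of length n-1 extends in 9 ways (any symbol but the last), so g(n) = 9 g(n-1).
Total: g(8) = 10 x 9^7.

Final answer: 10 x 9^{7} = 47829690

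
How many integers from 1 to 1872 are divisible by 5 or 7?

Multiples of 5: 374. Multiples of 7: 267. Of both (lcm=35): 53.
By inclusion-exclusion: 374 + 267 - 53.

Final answer: 588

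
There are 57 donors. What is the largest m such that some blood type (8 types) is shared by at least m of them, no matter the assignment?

There are 8 possible values for blood type (8 types). With 57 donors and 8 categories, by pigeonhole: ceiling(57/8).

Final answer: 8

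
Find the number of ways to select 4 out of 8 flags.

C(8,4) = 8!/(4! x (8-4)!).

Final answer: C(8,4) = 70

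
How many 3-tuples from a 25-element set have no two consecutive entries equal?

Let g(n) count such strings. g(1) = 25, and each valid string of length n-1 extends in 24 ways (any symbol but the last), so g(n) = 24 g(n-1).
Total: g(3) = 25 x 24^2.

Final answer: 25 x 24^{2} = 14400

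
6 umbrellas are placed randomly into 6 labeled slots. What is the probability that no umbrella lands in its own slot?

D(n) = (n-1)(D(n-1) + D(n-2)), D(0)=1, D(1)=0.
Building up: D(2)=1, D(3)=2, D(4)=9, D(5)=44, D(6)=265.
Total arrangements: 6! = 720.
Probability = D(6)/6! = 53/144.

Final answer: D(6)/6! = 265/720 = 0.368056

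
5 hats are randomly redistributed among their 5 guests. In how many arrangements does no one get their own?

Use the recurrence D(n) = (n-1)(D(n-1) + D(n-2)) with D(0)=1, D(1)=0.
D(2) = 1 x (0 + 1) = 1
D(3) = 2 x (1 + 0) = 2
D(4) = 3 x (2 + 1) = 9
D(5) = 4 x (D(4) + D(3)) = 4 x (9 + 2)

Final answer: D(5) = 44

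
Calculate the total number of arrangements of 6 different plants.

The number of ways to arrange 6 distinct objects is 6!.

Final answer: 6! = 720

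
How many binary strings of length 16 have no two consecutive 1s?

A valid string ends in 0 (append to any length-(n-1) valid string) or in 01 (append to any length-(n-2) valid string), so a(n) = a(n-1) + a(n-2) with a(1)=2, a(2)=3.
Iterating the recurrence: a(1)=2, a(2)=3, a(3)=5, a(4)=8, a(5)=13, a(6)=21, a(7)=34, a(8)=55, a(9)=89, a(10)=144, a(11)=233, a(12)=377, a(13)=610, a(14)=987, a(15)=1597, a(16)=2584.

Final answer: 2584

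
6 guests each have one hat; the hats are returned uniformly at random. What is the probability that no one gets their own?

Use the recurrence D(n) = (n-1)(D(n-1) + D(n-2)) with D(0)=1, D(1)=0.
Building up: D(2)=1, D(3)=2, D(4)=9, D(5)=44, D(6)=265.
Total arrangements: 6! = 720.
Probability = D(6)/6! = 53/144.

Final answer: D(6)/6! = 265/720 = 0.368056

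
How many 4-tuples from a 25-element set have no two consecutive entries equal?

First character: 25 choices. Each subsequent: 24 choices (must differ from the previous one).
Total: 25 x 24^3.

Final answer: 25 x 24^{3} = 345600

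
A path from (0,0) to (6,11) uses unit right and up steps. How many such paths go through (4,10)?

Paths (0,0)->(4,10): C(14,10) = 1001.
Paths (4,10)->(6,11): C(3,1) = 3.
By multiplication principle: 1001 x 3.

Final answer: 3003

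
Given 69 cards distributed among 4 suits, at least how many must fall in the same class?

By pigeonhole with 69 objects and 4 categories: ceiling(69/4).

Final answer: 18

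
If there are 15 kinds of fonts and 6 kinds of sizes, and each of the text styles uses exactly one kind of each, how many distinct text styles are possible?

By the multiplication principle: 15 x 6.

Final answer: 90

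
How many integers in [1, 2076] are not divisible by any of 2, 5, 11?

|div by 2|=1038, |div by 5|=415, |div by 11|=188.
|div by 2&5|=207, |div by 2&11|=94, |div by 5&11|=37, |div by all|=18.
By inclusion-exclusion, divisible by at least one: 1038+415+188-207-94-37+18 = 1321.
Not divisible by any: 2076 - 1321.

Final answer: 755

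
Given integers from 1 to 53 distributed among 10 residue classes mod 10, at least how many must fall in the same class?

By pigeonhole with 53 objects and 10 categories: ceiling(53/10).

Final answer: 6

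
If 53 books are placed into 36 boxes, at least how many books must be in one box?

By the pigeonhole principle: ceiling(53/36).

Final answer: 2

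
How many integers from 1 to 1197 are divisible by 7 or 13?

Multiples of 7: 171. Multiples of 13: 92. Of both (lcm=91): 13.
By inclusion-exclusion: 171 + 92 - 13.

Final answer: 250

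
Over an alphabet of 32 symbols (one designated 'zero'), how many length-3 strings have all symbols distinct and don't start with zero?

First digit: 31 (nonzero). Second: 31 (not first). Third: 30, etc.
Total: 31 x 31 x 30.

Final answer: 28830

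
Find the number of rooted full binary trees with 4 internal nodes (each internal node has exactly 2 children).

The structures are counted by the Catalan number C_n. Here n = 4.
C_n = (2n)!/(n!(n+1)!), so C_{4} = 8!/(4! x 5!) = C(8,4)/5 = 70/5.

Final answer: C_{4} = 14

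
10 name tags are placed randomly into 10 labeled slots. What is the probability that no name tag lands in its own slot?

Derangements satisfy D(n) = (n-1)(D(n-1) + D(n-2)), starting from D(0)=1, D(1)=0.
Building up: D(2)=1, D(3)=2, D(4)=9, D(5)=44, D(6)=265, D(7)=1854, D(8)=14833, D(9)=133496, D(10)=1334961.
Total arrangements: 10! = 3628800.
Probability = D(10)/10! = 16481/44800.

Final answer: D(10)/10! = 1334961/3628800 = 0.367879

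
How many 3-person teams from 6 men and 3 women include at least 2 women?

Sum over valid woman counts:
C(3,2)C(6,1) = 18
C(3,3)C(6,0) = 1
Total: 18 + 1.

Final answer: 19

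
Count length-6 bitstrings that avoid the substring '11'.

Let a(n) count valid strings. If the last bit is 0 the prefix is any valid string of length n-1; if it is 1 the string must end in 01 with a valid prefix of length n-2. So a(n) = a(n-1) + a(n-2), a(1)=2, a(2)=3.
Building up term by term: a(1)=2, a(2)=3, a(3)=5, a(4)=8, a(5)=13, a(6)=21.

Final answer: 21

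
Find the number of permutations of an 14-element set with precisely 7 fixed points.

Choose which 7 elements are fixed: C(14,7) = 3432.
Derange the remaining 7 using D(j) = (j-1)(D(j-1) + D(j-2)), D(0)=1, D(1)=0: D(2)=1, D(3)=2, D(4)=9, D(5)=44, D(6)=265, D(7)=1854.
Total: 3432 x 1854.

Final answer: C(14,7) D(7) = 6362928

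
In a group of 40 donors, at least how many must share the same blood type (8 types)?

There are 8 possible values for blood type (8 types). With 40 donors and 8 categories, by pigeonhole: ceiling(40/8).

Final answer: 5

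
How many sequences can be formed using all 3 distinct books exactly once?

The number of ways to arrange 3 distinct objects is 3!.

Final answer: 3! = 6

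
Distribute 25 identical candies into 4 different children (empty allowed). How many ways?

Stars and bars: C(n+k-1, k-1) = C(28,3).

Final answer: C(28,3) = 3276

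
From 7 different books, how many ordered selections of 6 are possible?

P(7,6) = 7!/(7-6)! = 7!/1!.

Final answer: P(7,6) = 5040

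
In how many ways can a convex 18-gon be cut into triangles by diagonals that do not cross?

The structures are counted by the Catalan number C_n. Here n = 18 - 2 = 16.
C_n = C(2n,n) - C(2n,n+1), so C_{16} = C(32,16) - C(32,17) = 601080390 - 565722720.

Final answer: C_{16} = 35357670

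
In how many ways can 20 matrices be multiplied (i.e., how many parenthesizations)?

This is counted by the nth Catalan number C_n. Here n = 20 - 1 = 19.
C_n = (2n)!/(n!(n+1)!), so C_{19} = 38!/(19! x 20!) = C(38,19)/20 = 35345263800/20.

Final answer: C_{19} = 1767263190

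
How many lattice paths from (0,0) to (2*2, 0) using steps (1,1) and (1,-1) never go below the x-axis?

Total monotonic paths to (2,2): C(4,2) = 6.
A path is bad iff it touches y = x + 1; reflecting its initial segment maps bad paths bijectively onto all paths to (1,3), of which there are C(4,3) = 4.
Valid Dyck paths: 6 - 4.
(These counts are the Catalan numbers.)

Final answer: C_{2} = 2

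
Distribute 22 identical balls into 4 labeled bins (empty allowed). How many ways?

Stars and bars: C(n+k-1, k-1) = C(25,3).

Final answer: C(25,3) = 2300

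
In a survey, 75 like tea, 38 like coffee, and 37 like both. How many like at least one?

|A union B| = |A| + |B| - |A intersect B| = 75 + 38 - 37.

Final answer: 76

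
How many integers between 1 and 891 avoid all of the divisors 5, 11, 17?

|div by 5|=178, |div by 11|=81, |div by 17|=52.
|div by 5&11|=16, |div by 5&17|=10, |div by 11&17|=4, |div by all|=0.
By inclusion-exclusion, divisible by at least one: 178+81+52-16-10-4+0 = 281.
Not divisible by any: 891 - 281.

Final answer: 610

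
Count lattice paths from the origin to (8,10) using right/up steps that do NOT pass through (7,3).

Total paths to (8,10): C(18,10) = 43758.
Paths through (7,3): C(10,3) x C(8,7) = 960.
Avoiding (7,3): 43758 - 960.

Final answer: 42798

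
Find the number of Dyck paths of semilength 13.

Total monotonic paths to (13,13): C(26,13) = 10400600.
Reflecting each bad path at its first crossing gives a bijection with paths to (12,14): C(26,14) = 9657700.
Valid Dyck paths: 10400600 - 9657700.
(These counts are the Catalan numbers.)

Final answer: C_{13} = 742900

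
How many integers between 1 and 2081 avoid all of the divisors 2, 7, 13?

|div by 2|=1040, |div by 7|=297, |div by 13|=160.
|div by 2&7|=148, |div by 2&13|=80, |div by 7&13|=22, |div by all|=11.
By inclusion-exclusion, divisible by at least one: 1040+297+160-148-80-22+11 = 1258.
Not divisible by any: 2081 - 1258.

Final answer: 823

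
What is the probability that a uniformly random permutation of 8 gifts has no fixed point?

Use the recurrence D(n) = (n-1)(D(n-1) + D(n-2)) with D(0)=1, D(1)=0.
Building up: D(2)=1, D(3)=2, D(4)=9, D(5)=44, D(6)=265, D(7)=1854, D(8)=14833.
Total arrangements: 8! = 40320.
Probability = D(8)/8! = 2119/5760.

Final answer: D(8)/8! = 14833/40320 = 0.367882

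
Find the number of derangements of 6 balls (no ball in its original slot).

Derangements satisfy D(n) = (n-1)(D(n-1) + D(n-2)), starting from D(0)=1, D(1)=0.
D(2) = 1 x (0 + 1) = 1
D(3) = 2 x (1 + 0) = 2
D(4) = 3 x (2 + 1) = 9
D(5) = 4 x (9 + 2) = 44
D(6) = 5 x (D(5) + D(4)) = 5 x (44 + 9)

Final answer: D(6) = 265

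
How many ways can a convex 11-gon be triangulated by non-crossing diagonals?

This is counted by the nth Catalan number C_n. Here n = 11 - 2 = 9.
C_n = C(2n,n)/(n+1), so C_{9} = C(18,9)/10 = 48620/10.

Final answer: C_{9} = 4862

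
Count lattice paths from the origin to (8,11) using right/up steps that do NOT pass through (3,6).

Total paths to (8,11): C(19,11) = 75582.
Paths through (3,6): C(9,6) x C(10,5) = 21168.
Avoiding (3,6): 75582 - 21168.

Final answer: 54414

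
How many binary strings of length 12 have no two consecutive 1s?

A valid string ends in 0 (append to any length-(n-1) valid string) or in 01 (append to any length-(n-2) valid string), so a(n) = a(n-1) + a(n-2) with a(1)=2, a(2)=3.
Computing successive values: a(1)=2, a(2)=3, a(3)=5, a(4)=8, a(5)=13, a(6)=21, a(7)=34, a(8)=55, a(9)=89, a(10)=144, a(11)=233, a(12)=377.

Final answer: 377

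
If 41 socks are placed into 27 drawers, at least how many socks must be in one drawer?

By the pigeonhole principle: ceiling(41/27).

Final answer: 2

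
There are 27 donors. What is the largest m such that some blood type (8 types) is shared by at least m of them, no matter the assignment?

There are 8 possible values for blood type (8 types). With 27 donors and 8 categories, by pigeonhole: ceiling(27/8).

Final answer: 4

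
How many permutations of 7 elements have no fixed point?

Use the recurrence D(n) = (n-1)(D(n-1) + D(n-2)) with D(0)=1, D(1)=0.
D(2) = 1 x (0 + 1) = 1
D(3) = 2 x (1 + 0) = 2
D(4) = 3 x (2 + 1) = 9
D(5) = 4 x (9 + 2) = 44
D(6) = 5 x (44 + 9) = 265
D(7) = 6 x (D(6) + D(5)) = 6 x (265 + 44)

Final answer: D(7) = 1854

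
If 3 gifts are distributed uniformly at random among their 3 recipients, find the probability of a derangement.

Use the recurrence D(n) = (n-1)(D(n-1) + D(n-2)) with D(0)=1, D(1)=0.
Building up: D(2)=1, D(3)=2.
Total arrangements: 3! = 6.
Probability = D(3)/3! = 1/3.

Final answer: D(3)/3! = 2/6 = 0.333333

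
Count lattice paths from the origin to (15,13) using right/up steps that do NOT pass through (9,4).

Total paths to (15,13): C(28,13) = 37442160.
Paths through (9,4): C(13,4) x C(15,9) = 3578575.
Avoiding (9,4): 37442160 - 3578575.

Final answer: 33863585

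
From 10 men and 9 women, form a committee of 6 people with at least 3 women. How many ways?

Sum over valid woman counts:
C(9,3)C(10,3) = 10080
C(9,4)C(10,2) = 5670
C(9,5)C(10,1) = 1260
C(9,6)C(10,0) = 84
Total: 10080 + 5670 + 1260 + 84.

Final answer: 17094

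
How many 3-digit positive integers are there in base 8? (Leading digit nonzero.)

These are the integers in [8^2, 8^3), so the count is 8^3 - 8^2 = 7 x 8^2.

Final answer: 448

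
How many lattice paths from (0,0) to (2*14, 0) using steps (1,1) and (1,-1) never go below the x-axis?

Total monotonic paths to (14,14): C(28,14) = 40116600.
Reflecting each bad path at its first crossing gives a bijection with paths to (13,15): C(28,15) = 37442160.
Valid Dyck paths: 40116600 - 37442160.
(Equivalently, C_{14} = C(28,14)/15 = 40116600/15.)

Final answer: C_{14} = 2674440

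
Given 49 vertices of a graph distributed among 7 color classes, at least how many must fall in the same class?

By pigeonhole with 49 objects and 7 categories: ceiling(49/7).

Final answer: 7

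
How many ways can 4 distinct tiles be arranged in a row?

The number of ways to arrange 4 distinct objects is 4!.

Final answer: 4! = 24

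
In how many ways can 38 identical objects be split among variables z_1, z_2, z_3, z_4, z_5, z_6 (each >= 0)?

Stars and bars with 38 stars and 5 bars:
C(38+6-1, 6-1) = C(43,5).

Final answer: C(43,5) = 962598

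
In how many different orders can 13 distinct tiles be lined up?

The number of ways to arrange 13 distinct objects is 13!.

Final answer: 13! = 6227020800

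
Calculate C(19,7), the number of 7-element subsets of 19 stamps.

C(19,7) = 19!/(7! x 12!).

Final answer: \binom{19}{7} = 50388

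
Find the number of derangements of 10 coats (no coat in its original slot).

D(n) = (n-1)(D(n-1) + D(n-2)), D(0)=1, D(1)=0.
D(2) = 1 x (0 + 1) = 1
D(3) = 2 x (1 + 0) = 2
D(4) = 3 x (2 + 1) = 9
D(5) = 4 x (9 + 2) = 44
D(6) = 5 x (44 + 9) = 265
D(7) = 6 x (265 + 44) = 1854
D(8) = 7 x (1854 + 265) = 14833
D(9) = 8 x (14833 + 1854) = 133496
D(10) = 9 x (D(9) + D(8)) = 9 x (133496 + 14833)

Final answer: D(10) = 1334961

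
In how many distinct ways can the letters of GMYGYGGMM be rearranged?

Letters (G:4, M:3, Y:2). Total letters: 9.
Permutations = 9!/(4! x 3! x 2!).

Final answer: 1260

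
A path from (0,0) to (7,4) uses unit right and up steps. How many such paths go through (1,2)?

Paths (0,0)->(1,2): C(3,2) = 3.
Paths (1,2)->(7,4): C(8,2) = 28.
By multiplication principle: 3 x 28.

Final answer: 84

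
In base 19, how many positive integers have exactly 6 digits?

In base 19, the leading digit has 18 choices (1..18); each of the remaining 5 digits has 19 choices.
Total: 18 x 19^5.

Final answer: 44569782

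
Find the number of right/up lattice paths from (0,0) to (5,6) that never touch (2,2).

Total paths to (5,6): C(11,6) = 462.
Paths through (2,2): C(4,2) x C(7,4) = 210.
Avoiding (2,2): 462 - 210.

Final answer: 252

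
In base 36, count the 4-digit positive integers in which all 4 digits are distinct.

The leading digit has 35 choices (anything but zero); the next has 35 (anything but the first), then 34, and so on, one fewer each time.
Total: 35 x 35 x 34 x 33.

Final answer: 1374450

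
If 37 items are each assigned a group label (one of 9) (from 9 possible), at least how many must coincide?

There are 9 possible values for group label (one of 9). With 37 items and 9 categories, by pigeonhole: ceiling(37/9).

Final answer: 5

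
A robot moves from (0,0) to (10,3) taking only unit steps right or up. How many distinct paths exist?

Each path has 10 right steps and 3 up steps in some order (13 steps total).
Choose which 3 of the 13 steps are up: C(13,3).

Final answer: C(13,3) = 286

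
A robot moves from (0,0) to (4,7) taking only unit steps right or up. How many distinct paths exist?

Each path has 4 right steps and 7 up steps in some order (11 steps total).
Choose which 7 of the 11 steps are up: C(11,7).

Final answer: C(11,7) = 330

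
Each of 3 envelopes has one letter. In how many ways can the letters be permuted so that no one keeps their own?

D(n) = (n-1)(D(n-1) + D(n-2)), D(0)=1, D(1)=0.
D(2) = 1 x (0 + 1) = 1
D(3) = 2 x (D(2) + D(1)) = 2 x (1 + 0)

Final answer: D(3) = 2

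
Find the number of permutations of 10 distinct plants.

The number of ways to arrange 10 distinct objects is 10!.

Final answer: 10! = 3628800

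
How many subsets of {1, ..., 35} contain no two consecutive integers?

Let a(n) count such subsets of {1, ..., n}. Either n is excluded (a(n-1) ways) or n is included, forcing n-1 out (a(n-2) ways), so a(n) = a(n-1) + a(n-2) with a(1)=2, a(2)=3.
Building up term by term: a(1)=2, a(2)=3, a(3)=5, a(4)=8, a(5)=13, a(6)=21, a(7)=34, a(8)=55, a(9)=89, a(10)=144, a(11)=233, a(12)=377, a(13)=610, a(14)=987, a(15)=1597, a(16)=2584, a(17)=4181, a(18)=6765, a(19)=10946, a(20)=17711, a(21)=28657, a(22)=46368, a(23)=75025, a(24)=121393, a(25)=196418, a(26)=317811, a(27)=514229, a(28)=832040, a(29)=1346269, a(30)=2178309, a(31)=3524578, a(32)=5702887, a(33)=9227465, a(34)=14930352, a(35)=24157817.

Final answer: 24157817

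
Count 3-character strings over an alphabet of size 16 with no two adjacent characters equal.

Let g(n) count such strings. g(1) = 16, and each valid string of length n-1 extends in 15 ways (any symbol but the last), so g(n) = 15 g(n-1).
Total: g(3) = 16 x 15^2.

Final answer: 16 x 15^{2} = 3600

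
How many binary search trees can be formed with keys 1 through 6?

The structures are counted by the Catalan number C_n. Here n = 6.
C_n = C(2n,n) - C(2n,n+1), so C_{6} = C(12,6) - C(12,7) = 924 - 792.

Final answer: C_{6} = 132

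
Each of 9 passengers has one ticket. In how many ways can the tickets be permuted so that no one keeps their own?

Derangements satisfy D(n) = (n-1)(D(n-1) + D(n-2)), starting from D(0)=1, D(1)=0.
D(2) = 1 x (0 + 1) = 1
D(3) = 2 x (1 + 0) = 2
D(4) = 3 x (2 + 1) = 9
D(5) = 4 x (9 + 2) = 44
D(6) = 5 x (44 + 9) = 265
D(7) = 6 x (265 + 44) = 1854
D(8) = 7 x (1854 + 265) = 14833
D(9) = 8 x (D(8) + D(7)) = 8 x (14833 + 1854)

Final answer: D(9) = 133496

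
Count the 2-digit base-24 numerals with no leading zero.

Leading digit: 23 options (nonzero). Other 1 digit(s): 24 options each.
Total: 23 x 24^1.

Final answer: 552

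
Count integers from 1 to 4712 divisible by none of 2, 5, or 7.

|div by 2|=2356, |div by 5|=942, |div by 7|=673.
|div by 2&5|=471, |div by 2&7|=336, |div by 5&7|=134, |div by all|=67.
By inclusion-exclusion, divisible by at least one: 2356+942+673-471-336-134+67 = 3097.
Not divisible by any: 4712 - 3097.

Final answer: 1615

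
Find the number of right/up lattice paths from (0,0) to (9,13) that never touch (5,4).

Total paths to (9,13): C(22,13) = 497420.
Paths through (5,4): C(9,4) x C(13,9) = 90090.
Avoiding (5,4): 497420 - 90090.

Final answer: 407330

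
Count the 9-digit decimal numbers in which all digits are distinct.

First digit: 9 (not 0). Second: 9 (not first). Third: 8, etc.
Total: 9 x 9 x 8 x 7 x 6 x 5 x 4 x 3 x 2.

Final answer: 3265920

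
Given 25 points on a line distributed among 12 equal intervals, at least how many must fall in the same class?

By pigeonhole with 25 objects and 12 categories: ceiling(25/12).

Final answer: 3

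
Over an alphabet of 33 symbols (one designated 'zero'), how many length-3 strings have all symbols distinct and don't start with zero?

The leading digit has 32 choices (anything but zero); the next has 32 (anything but the first), then 31, and so on, one fewer each time.
Total: 32 x 32 x 31.

Final answer: 31744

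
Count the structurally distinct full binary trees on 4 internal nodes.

This is a standard Catalan-number count: the answer is C_n. Here n = 4.
C_n = C(2n,n)/(n+1), so C_{4} = C(8,4)/5 = 70/5.

Final answer: C_{4} = 14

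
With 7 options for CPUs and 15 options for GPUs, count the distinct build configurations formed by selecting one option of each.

By the multiplication principle: 7 x 15.

Final answer: 105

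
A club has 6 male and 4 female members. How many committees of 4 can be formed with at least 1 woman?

Sum over valid woman counts:
C(4,1)C(6,3) = 80
C(4,2)C(6,2) = 90
C(4,3)C(6,1) = 24
C(4,4)C(6,0) = 1
Total: 80 + 90 + 24 + 1.

Final answer: 195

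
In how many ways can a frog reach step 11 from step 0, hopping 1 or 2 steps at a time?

Let f(n) count the ways. The last step is size 1 or 2, so f(n) = f(n-1) + f(n-2) with f(1)=1, f(2)=2.
Iterating the recurrence: f(1)=1, f(2)=2, f(3)=3, f(4)=5, f(5)=8, f(6)=13, f(7)=21, f(8)=34, f(9)=55, f(10)=89, f(11)=144.

Final answer: 144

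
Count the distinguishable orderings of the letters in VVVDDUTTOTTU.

Letters (D:2, O:1, T:4, U:2, V:3). Total letters: 12.
Permutations = 12!/(4! x 3! x 2! x 2!).

Final answer: 831600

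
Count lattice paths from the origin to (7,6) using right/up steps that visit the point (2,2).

Paths (0,0)->(2,2): C(4,2) = 6.
Paths (2,2)->(7,6): C(9,4) = 126.
By multiplication principle: 6 x 126.

Final answer: 756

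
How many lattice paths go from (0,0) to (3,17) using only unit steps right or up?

Each path has 3 right steps and 17 up steps in some order (20 steps total).
Choose which 17 of the 20 steps are up: C(20,17).

Final answer: C(20,17) = 1140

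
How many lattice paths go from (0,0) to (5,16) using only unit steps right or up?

Each path has 5 right steps and 16 up steps in some order (21 steps total).
Choose which 16 of the 21 steps are up: C(21,16).

Final answer: C(21,16) = 20349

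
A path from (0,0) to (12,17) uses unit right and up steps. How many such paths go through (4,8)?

Paths (0,0)->(4,8): C(12,8) = 495.
Paths (4,8)->(12,17): C(17,9) = 24310.
By multiplication principle: 495 x 24310.

Final answer: 12033450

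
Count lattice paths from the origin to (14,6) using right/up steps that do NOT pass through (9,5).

Total paths to (14,6): C(20,6) = 38760.
Paths through (9,5): C(14,5) x C(6,1) = 12012.
Avoiding (9,5): 38760 - 12012.

Final answer: 26748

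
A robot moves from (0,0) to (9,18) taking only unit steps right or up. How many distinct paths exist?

Each path has 9 right steps and 18 up steps in some order (27 steps total).
Choose which 18 of the 27 steps are up: C(27,18).

Final answer: C(27,18) = 4686825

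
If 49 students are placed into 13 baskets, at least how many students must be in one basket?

By the pigeonhole principle: ceiling(49/13).

Final answer: 4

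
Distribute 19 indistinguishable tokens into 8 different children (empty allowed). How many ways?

Stars and bars: C(n+k-1, k-1) = C(26,7).

Final answer: C(26,7) = 657800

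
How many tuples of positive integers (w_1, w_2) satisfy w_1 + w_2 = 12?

Substitute w'_i = w_i - 1 (so w'_i >= 0). Then sum w'_i = 12 - 2 = 10.
Stars and bars: C(10+2-1, 2-1) = C(11,1).

Final answer: C(11,1) = 11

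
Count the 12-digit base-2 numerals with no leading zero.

In base 2, the leading digit has 1 choices (1..1); each of the remaining 11 digits has 2 choices.
Total: 1 x 2^11.

Final answer: 2048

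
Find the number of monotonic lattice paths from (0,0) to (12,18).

Each path has 12 right steps and 18 up steps in some order (30 steps total).
Choose which 18 of the 30 steps are up: C(30,18).

Final answer: C(30,18) = 86493225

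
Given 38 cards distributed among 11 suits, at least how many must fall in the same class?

By pigeonhole with 38 objects and 11 categories: ceiling(38/11).

Final answer: 4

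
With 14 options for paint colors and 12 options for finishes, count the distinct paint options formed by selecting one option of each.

By the multiplication principle: 14 x 12.

Final answer: 168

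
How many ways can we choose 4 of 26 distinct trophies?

C(26,4) = 26!/(4! x 22!).

Final answer: \binom{26}{4} = 14950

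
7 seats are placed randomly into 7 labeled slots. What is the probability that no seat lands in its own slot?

Derangements satisfy D(n) = (n-1)(D(n-1) + D(n-2)), starting from D(0)=1, D(1)=0.
Building up: D(2)=1, D(3)=2, D(4)=9, D(5)=44, D(6)=265, D(7)=1854.
Total arrangements: 7! = 5040.
Probability = D(7)/7! = 103/280.

Final answer: D(7)/7! = 1854/5040 = 0.367857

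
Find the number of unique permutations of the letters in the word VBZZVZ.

Letters (B:1, V:2, Z:3). Total letters: 6.
Permutations = 6!/(3! x 2!).

Final answer: 60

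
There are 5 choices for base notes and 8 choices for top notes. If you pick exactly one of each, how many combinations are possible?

By the multiplication principle: 5 x 8.

Final answer: 40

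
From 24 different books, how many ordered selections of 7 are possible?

P(24,7) = 24!/(24-7)! = 24!/17!.

Final answer: P(24,7) = 1744364160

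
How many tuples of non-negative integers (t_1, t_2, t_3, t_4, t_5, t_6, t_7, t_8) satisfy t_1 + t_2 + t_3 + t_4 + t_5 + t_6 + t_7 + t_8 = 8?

Stars and bars with 8 stars and 7 bars:
C(8+8-1, 8-1) = C(15,7).

Final answer: C(15,7) = 6435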